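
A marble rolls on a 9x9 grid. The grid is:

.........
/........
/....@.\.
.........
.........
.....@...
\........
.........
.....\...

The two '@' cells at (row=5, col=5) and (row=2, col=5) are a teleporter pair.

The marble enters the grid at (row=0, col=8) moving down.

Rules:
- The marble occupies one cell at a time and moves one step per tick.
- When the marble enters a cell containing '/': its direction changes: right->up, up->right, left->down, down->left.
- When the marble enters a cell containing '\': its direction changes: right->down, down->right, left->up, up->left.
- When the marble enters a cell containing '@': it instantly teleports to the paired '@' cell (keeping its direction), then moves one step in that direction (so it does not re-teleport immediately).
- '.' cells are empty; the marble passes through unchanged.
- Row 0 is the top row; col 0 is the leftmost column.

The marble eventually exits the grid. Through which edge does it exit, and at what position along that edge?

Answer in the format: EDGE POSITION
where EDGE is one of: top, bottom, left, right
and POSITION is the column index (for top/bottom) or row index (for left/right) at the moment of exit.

Answer: bottom 8

Derivation:
Step 1: enter (0,8), '.' pass, move down to (1,8)
Step 2: enter (1,8), '.' pass, move down to (2,8)
Step 3: enter (2,8), '.' pass, move down to (3,8)
Step 4: enter (3,8), '.' pass, move down to (4,8)
Step 5: enter (4,8), '.' pass, move down to (5,8)
Step 6: enter (5,8), '.' pass, move down to (6,8)
Step 7: enter (6,8), '.' pass, move down to (7,8)
Step 8: enter (7,8), '.' pass, move down to (8,8)
Step 9: enter (8,8), '.' pass, move down to (9,8)
Step 10: at (9,8) — EXIT via bottom edge, pos 8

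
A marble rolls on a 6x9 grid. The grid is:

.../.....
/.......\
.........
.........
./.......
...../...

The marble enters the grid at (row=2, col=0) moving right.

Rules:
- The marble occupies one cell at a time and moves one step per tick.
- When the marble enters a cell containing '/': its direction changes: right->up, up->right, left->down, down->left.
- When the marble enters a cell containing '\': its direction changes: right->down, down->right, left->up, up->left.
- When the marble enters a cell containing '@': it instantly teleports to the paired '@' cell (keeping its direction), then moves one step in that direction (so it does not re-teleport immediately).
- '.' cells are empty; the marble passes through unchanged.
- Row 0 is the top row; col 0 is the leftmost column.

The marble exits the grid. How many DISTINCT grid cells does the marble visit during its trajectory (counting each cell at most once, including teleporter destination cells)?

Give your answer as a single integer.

Step 1: enter (2,0), '.' pass, move right to (2,1)
Step 2: enter (2,1), '.' pass, move right to (2,2)
Step 3: enter (2,2), '.' pass, move right to (2,3)
Step 4: enter (2,3), '.' pass, move right to (2,4)
Step 5: enter (2,4), '.' pass, move right to (2,5)
Step 6: enter (2,5), '.' pass, move right to (2,6)
Step 7: enter (2,6), '.' pass, move right to (2,7)
Step 8: enter (2,7), '.' pass, move right to (2,8)
Step 9: enter (2,8), '.' pass, move right to (2,9)
Step 10: at (2,9) — EXIT via right edge, pos 2
Distinct cells visited: 9 (path length 9)

Answer: 9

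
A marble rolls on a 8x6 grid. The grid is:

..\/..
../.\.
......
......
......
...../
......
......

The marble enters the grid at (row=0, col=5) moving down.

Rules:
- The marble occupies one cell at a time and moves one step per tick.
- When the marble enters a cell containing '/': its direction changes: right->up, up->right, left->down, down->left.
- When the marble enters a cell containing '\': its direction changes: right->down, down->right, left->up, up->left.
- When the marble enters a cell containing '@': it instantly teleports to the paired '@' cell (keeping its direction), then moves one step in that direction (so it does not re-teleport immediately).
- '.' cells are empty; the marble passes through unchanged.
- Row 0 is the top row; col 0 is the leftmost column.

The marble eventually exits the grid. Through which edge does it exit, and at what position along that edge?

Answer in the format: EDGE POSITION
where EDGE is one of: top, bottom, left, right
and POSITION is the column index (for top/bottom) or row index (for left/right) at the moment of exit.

Step 1: enter (0,5), '.' pass, move down to (1,5)
Step 2: enter (1,5), '.' pass, move down to (2,5)
Step 3: enter (2,5), '.' pass, move down to (3,5)
Step 4: enter (3,5), '.' pass, move down to (4,5)
Step 5: enter (4,5), '.' pass, move down to (5,5)
Step 6: enter (5,5), '/' deflects down->left, move left to (5,4)
Step 7: enter (5,4), '.' pass, move left to (5,3)
Step 8: enter (5,3), '.' pass, move left to (5,2)
Step 9: enter (5,2), '.' pass, move left to (5,1)
Step 10: enter (5,1), '.' pass, move left to (5,0)
Step 11: enter (5,0), '.' pass, move left to (5,-1)
Step 12: at (5,-1) — EXIT via left edge, pos 5

Answer: left 5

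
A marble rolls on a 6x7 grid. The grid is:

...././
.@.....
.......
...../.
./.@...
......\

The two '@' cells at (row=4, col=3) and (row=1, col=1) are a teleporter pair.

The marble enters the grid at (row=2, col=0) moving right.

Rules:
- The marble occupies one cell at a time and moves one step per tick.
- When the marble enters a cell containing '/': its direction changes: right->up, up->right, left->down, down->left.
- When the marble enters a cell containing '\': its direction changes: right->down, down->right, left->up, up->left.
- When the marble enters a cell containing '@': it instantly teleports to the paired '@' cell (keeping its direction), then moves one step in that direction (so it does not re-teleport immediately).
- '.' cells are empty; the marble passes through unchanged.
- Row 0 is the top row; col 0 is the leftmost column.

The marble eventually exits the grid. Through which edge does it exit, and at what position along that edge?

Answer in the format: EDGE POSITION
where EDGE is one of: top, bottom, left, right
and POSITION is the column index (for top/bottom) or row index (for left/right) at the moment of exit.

Step 1: enter (2,0), '.' pass, move right to (2,1)
Step 2: enter (2,1), '.' pass, move right to (2,2)
Step 3: enter (2,2), '.' pass, move right to (2,3)
Step 4: enter (2,3), '.' pass, move right to (2,4)
Step 5: enter (2,4), '.' pass, move right to (2,5)
Step 6: enter (2,5), '.' pass, move right to (2,6)
Step 7: enter (2,6), '.' pass, move right to (2,7)
Step 8: at (2,7) — EXIT via right edge, pos 2

Answer: right 2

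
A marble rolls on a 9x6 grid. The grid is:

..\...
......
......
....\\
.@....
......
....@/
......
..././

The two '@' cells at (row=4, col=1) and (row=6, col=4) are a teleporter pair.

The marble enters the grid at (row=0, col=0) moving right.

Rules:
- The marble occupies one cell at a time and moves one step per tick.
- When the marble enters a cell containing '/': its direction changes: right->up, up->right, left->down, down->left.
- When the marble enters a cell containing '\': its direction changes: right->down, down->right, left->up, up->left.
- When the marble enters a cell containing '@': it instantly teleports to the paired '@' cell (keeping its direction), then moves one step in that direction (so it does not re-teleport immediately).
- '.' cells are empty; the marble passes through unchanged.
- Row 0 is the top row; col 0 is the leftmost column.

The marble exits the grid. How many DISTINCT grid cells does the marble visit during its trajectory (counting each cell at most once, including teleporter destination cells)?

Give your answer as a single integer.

Answer: 11

Derivation:
Step 1: enter (0,0), '.' pass, move right to (0,1)
Step 2: enter (0,1), '.' pass, move right to (0,2)
Step 3: enter (0,2), '\' deflects right->down, move down to (1,2)
Step 4: enter (1,2), '.' pass, move down to (2,2)
Step 5: enter (2,2), '.' pass, move down to (3,2)
Step 6: enter (3,2), '.' pass, move down to (4,2)
Step 7: enter (4,2), '.' pass, move down to (5,2)
Step 8: enter (5,2), '.' pass, move down to (6,2)
Step 9: enter (6,2), '.' pass, move down to (7,2)
Step 10: enter (7,2), '.' pass, move down to (8,2)
Step 11: enter (8,2), '.' pass, move down to (9,2)
Step 12: at (9,2) — EXIT via bottom edge, pos 2
Distinct cells visited: 11 (path length 11)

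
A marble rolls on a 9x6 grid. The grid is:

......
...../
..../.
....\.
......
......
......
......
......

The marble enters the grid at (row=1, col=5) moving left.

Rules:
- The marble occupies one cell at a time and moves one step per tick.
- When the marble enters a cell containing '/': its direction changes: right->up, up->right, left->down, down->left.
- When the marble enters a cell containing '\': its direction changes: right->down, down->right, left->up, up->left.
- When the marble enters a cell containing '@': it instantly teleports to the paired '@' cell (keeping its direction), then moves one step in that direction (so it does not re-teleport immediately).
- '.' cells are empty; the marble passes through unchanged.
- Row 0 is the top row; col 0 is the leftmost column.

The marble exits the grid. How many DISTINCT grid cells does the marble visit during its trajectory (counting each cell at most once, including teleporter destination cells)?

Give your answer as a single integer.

Step 1: enter (1,5), '/' deflects left->down, move down to (2,5)
Step 2: enter (2,5), '.' pass, move down to (3,5)
Step 3: enter (3,5), '.' pass, move down to (4,5)
Step 4: enter (4,5), '.' pass, move down to (5,5)
Step 5: enter (5,5), '.' pass, move down to (6,5)
Step 6: enter (6,5), '.' pass, move down to (7,5)
Step 7: enter (7,5), '.' pass, move down to (8,5)
Step 8: enter (8,5), '.' pass, move down to (9,5)
Step 9: at (9,5) — EXIT via bottom edge, pos 5
Distinct cells visited: 8 (path length 8)

Answer: 8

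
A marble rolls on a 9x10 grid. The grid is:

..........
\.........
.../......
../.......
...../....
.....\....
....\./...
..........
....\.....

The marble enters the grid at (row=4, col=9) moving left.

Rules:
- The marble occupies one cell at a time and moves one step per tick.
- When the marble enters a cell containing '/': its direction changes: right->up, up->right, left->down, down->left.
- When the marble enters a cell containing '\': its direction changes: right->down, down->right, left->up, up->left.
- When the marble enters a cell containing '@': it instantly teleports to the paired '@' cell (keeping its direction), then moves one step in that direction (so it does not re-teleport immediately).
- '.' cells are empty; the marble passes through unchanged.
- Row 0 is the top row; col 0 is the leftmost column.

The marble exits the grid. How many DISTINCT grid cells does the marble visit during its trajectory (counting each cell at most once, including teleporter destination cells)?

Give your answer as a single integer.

Step 1: enter (4,9), '.' pass, move left to (4,8)
Step 2: enter (4,8), '.' pass, move left to (4,7)
Step 3: enter (4,7), '.' pass, move left to (4,6)
Step 4: enter (4,6), '.' pass, move left to (4,5)
Step 5: enter (4,5), '/' deflects left->down, move down to (5,5)
Step 6: enter (5,5), '\' deflects down->right, move right to (5,6)
Step 7: enter (5,6), '.' pass, move right to (5,7)
Step 8: enter (5,7), '.' pass, move right to (5,8)
Step 9: enter (5,8), '.' pass, move right to (5,9)
Step 10: enter (5,9), '.' pass, move right to (5,10)
Step 11: at (5,10) — EXIT via right edge, pos 5
Distinct cells visited: 10 (path length 10)

Answer: 10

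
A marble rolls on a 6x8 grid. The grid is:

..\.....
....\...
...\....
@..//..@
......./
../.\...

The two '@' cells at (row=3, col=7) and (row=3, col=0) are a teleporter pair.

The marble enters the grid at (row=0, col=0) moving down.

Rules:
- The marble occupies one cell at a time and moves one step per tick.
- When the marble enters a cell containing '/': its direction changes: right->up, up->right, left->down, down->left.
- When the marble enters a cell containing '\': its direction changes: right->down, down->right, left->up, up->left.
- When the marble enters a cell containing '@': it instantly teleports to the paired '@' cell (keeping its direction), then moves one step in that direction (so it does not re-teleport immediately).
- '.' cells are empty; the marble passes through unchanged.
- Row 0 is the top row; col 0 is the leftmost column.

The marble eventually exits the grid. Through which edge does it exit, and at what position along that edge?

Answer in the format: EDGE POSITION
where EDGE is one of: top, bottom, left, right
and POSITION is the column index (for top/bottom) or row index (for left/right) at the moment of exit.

Answer: left 4

Derivation:
Step 1: enter (0,0), '.' pass, move down to (1,0)
Step 2: enter (1,0), '.' pass, move down to (2,0)
Step 3: enter (2,0), '.' pass, move down to (3,0)
Step 4: enter (3,0), '@' teleport (3,0)->(3,7), also enter (3,7), move down to (4,7)
Step 5: enter (4,7), '/' deflects down->left, move left to (4,6)
Step 6: enter (4,6), '.' pass, move left to (4,5)
Step 7: enter (4,5), '.' pass, move left to (4,4)
Step 8: enter (4,4), '.' pass, move left to (4,3)
Step 9: enter (4,3), '.' pass, move left to (4,2)
Step 10: enter (4,2), '.' pass, move left to (4,1)
Step 11: enter (4,1), '.' pass, move left to (4,0)
Step 12: enter (4,0), '.' pass, move left to (4,-1)
Step 13: at (4,-1) — EXIT via left edge, pos 4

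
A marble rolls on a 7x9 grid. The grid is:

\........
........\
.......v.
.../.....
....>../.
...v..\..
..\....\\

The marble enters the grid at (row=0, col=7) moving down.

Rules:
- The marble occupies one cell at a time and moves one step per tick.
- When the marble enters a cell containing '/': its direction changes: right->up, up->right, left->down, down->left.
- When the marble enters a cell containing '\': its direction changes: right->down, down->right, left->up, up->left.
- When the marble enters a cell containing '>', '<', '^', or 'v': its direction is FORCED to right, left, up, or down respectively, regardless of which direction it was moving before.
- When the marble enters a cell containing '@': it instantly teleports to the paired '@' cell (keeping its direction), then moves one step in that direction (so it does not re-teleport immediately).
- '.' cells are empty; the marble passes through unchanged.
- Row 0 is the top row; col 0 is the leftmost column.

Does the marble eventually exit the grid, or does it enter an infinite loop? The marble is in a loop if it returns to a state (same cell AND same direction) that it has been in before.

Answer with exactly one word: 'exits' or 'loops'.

Answer: loops

Derivation:
Step 1: enter (0,7), '.' pass, move down to (1,7)
Step 2: enter (1,7), '.' pass, move down to (2,7)
Step 3: enter (2,7), 'v' forces down->down, move down to (3,7)
Step 4: enter (3,7), '.' pass, move down to (4,7)
Step 5: enter (4,7), '/' deflects down->left, move left to (4,6)
Step 6: enter (4,6), '.' pass, move left to (4,5)
Step 7: enter (4,5), '.' pass, move left to (4,4)
Step 8: enter (4,4), '>' forces left->right, move right to (4,5)
Step 9: enter (4,5), '.' pass, move right to (4,6)
Step 10: enter (4,6), '.' pass, move right to (4,7)
Step 11: enter (4,7), '/' deflects right->up, move up to (3,7)
Step 12: enter (3,7), '.' pass, move up to (2,7)
Step 13: enter (2,7), 'v' forces up->down, move down to (3,7)
Step 14: at (3,7) dir=down — LOOP DETECTED (seen before)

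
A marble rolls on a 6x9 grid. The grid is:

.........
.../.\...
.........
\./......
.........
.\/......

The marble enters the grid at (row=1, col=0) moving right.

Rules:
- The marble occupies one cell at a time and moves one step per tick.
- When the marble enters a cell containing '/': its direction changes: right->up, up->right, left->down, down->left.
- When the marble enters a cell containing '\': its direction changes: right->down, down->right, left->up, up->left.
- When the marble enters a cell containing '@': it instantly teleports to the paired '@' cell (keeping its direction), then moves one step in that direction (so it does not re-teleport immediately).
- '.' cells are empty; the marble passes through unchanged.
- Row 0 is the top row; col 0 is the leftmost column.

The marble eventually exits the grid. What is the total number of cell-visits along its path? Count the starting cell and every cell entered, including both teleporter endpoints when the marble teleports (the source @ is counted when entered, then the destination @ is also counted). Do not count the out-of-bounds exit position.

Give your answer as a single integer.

Answer: 5

Derivation:
Step 1: enter (1,0), '.' pass, move right to (1,1)
Step 2: enter (1,1), '.' pass, move right to (1,2)
Step 3: enter (1,2), '.' pass, move right to (1,3)
Step 4: enter (1,3), '/' deflects right->up, move up to (0,3)
Step 5: enter (0,3), '.' pass, move up to (-1,3)
Step 6: at (-1,3) — EXIT via top edge, pos 3
Path length (cell visits): 5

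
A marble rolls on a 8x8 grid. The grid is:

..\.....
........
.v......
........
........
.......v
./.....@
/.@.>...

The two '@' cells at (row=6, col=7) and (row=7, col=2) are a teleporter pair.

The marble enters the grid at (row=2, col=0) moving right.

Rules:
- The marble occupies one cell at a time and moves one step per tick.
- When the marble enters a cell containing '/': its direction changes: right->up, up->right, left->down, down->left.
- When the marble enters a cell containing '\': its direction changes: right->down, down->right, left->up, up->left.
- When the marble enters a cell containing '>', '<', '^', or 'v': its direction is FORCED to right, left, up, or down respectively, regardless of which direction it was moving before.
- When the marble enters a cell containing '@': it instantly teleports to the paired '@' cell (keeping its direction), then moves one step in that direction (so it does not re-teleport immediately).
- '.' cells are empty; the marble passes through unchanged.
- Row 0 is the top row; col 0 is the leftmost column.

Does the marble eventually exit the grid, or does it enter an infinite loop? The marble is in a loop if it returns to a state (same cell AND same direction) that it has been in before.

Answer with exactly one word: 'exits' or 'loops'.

Answer: exits

Derivation:
Step 1: enter (2,0), '.' pass, move right to (2,1)
Step 2: enter (2,1), 'v' forces right->down, move down to (3,1)
Step 3: enter (3,1), '.' pass, move down to (4,1)
Step 4: enter (4,1), '.' pass, move down to (5,1)
Step 5: enter (5,1), '.' pass, move down to (6,1)
Step 6: enter (6,1), '/' deflects down->left, move left to (6,0)
Step 7: enter (6,0), '.' pass, move left to (6,-1)
Step 8: at (6,-1) — EXIT via left edge, pos 6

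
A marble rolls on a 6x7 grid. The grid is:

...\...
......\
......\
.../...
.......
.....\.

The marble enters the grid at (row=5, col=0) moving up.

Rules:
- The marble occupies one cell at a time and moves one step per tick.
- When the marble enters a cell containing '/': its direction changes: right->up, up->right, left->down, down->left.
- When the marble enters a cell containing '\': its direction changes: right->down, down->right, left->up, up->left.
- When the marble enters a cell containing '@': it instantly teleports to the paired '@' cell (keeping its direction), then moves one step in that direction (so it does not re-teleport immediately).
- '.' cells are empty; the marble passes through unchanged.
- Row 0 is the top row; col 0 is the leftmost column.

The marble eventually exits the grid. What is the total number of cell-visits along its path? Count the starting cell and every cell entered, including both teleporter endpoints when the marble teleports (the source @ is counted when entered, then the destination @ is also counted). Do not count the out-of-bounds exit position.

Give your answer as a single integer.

Answer: 6

Derivation:
Step 1: enter (5,0), '.' pass, move up to (4,0)
Step 2: enter (4,0), '.' pass, move up to (3,0)
Step 3: enter (3,0), '.' pass, move up to (2,0)
Step 4: enter (2,0), '.' pass, move up to (1,0)
Step 5: enter (1,0), '.' pass, move up to (0,0)
Step 6: enter (0,0), '.' pass, move up to (-1,0)
Step 7: at (-1,0) — EXIT via top edge, pos 0
Path length (cell visits): 6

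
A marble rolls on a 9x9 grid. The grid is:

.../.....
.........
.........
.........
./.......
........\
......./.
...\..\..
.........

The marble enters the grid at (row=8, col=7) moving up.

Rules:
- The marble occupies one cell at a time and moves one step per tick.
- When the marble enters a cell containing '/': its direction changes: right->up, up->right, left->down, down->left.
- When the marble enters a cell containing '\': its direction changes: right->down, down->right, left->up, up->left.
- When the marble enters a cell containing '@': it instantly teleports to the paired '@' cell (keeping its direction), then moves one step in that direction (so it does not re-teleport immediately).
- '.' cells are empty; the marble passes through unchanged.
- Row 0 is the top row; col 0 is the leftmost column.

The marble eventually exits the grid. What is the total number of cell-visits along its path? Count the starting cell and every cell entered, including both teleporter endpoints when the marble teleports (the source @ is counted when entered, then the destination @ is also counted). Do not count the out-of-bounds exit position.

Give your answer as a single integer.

Answer: 4

Derivation:
Step 1: enter (8,7), '.' pass, move up to (7,7)
Step 2: enter (7,7), '.' pass, move up to (6,7)
Step 3: enter (6,7), '/' deflects up->right, move right to (6,8)
Step 4: enter (6,8), '.' pass, move right to (6,9)
Step 5: at (6,9) — EXIT via right edge, pos 6
Path length (cell visits): 4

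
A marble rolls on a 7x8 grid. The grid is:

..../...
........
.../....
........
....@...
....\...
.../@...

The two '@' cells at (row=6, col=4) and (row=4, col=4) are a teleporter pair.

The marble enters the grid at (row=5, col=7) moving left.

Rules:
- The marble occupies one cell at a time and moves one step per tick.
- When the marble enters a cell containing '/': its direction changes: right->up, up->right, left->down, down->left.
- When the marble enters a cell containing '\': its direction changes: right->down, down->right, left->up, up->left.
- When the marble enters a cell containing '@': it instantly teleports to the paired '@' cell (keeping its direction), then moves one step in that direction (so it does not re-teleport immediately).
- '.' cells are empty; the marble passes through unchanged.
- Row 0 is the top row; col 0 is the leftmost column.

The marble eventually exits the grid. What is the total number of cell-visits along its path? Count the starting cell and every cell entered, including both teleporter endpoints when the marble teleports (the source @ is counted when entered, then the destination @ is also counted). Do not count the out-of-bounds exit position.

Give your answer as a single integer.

Answer: 11

Derivation:
Step 1: enter (5,7), '.' pass, move left to (5,6)
Step 2: enter (5,6), '.' pass, move left to (5,5)
Step 3: enter (5,5), '.' pass, move left to (5,4)
Step 4: enter (5,4), '\' deflects left->up, move up to (4,4)
Step 5: enter (4,4), '@' teleport (4,4)->(6,4), also enter (6,4), move up to (5,4)
Step 6: enter (5,4), '\' deflects up->left, move left to (5,3)
Step 7: enter (5,3), '.' pass, move left to (5,2)
Step 8: enter (5,2), '.' pass, move left to (5,1)
Step 9: enter (5,1), '.' pass, move left to (5,0)
Step 10: enter (5,0), '.' pass, move left to (5,-1)
Step 11: at (5,-1) — EXIT via left edge, pos 5
Path length (cell visits): 11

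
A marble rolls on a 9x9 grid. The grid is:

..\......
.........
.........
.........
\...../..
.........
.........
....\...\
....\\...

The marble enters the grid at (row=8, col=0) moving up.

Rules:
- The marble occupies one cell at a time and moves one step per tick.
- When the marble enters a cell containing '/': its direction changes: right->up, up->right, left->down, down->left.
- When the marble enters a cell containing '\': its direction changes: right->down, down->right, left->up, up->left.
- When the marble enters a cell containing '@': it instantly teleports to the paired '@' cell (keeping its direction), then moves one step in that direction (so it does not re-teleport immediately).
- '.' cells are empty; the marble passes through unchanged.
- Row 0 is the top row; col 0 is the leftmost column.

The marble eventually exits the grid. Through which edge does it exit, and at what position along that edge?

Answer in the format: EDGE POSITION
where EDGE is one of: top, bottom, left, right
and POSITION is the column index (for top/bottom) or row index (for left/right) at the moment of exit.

Answer: left 4

Derivation:
Step 1: enter (8,0), '.' pass, move up to (7,0)
Step 2: enter (7,0), '.' pass, move up to (6,0)
Step 3: enter (6,0), '.' pass, move up to (5,0)
Step 4: enter (5,0), '.' pass, move up to (4,0)
Step 5: enter (4,0), '\' deflects up->left, move left to (4,-1)
Step 6: at (4,-1) — EXIT via left edge, pos 4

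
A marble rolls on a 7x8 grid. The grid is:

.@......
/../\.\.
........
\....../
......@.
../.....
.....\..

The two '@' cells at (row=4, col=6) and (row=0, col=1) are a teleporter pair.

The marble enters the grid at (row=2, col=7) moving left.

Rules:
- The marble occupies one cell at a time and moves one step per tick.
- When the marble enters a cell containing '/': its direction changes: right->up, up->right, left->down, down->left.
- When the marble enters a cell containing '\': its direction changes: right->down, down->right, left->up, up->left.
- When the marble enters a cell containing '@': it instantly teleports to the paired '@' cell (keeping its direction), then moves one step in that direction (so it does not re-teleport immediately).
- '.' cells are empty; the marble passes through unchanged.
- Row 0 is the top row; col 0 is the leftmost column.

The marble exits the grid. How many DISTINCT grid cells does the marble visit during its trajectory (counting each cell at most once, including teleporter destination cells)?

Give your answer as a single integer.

Step 1: enter (2,7), '.' pass, move left to (2,6)
Step 2: enter (2,6), '.' pass, move left to (2,5)
Step 3: enter (2,5), '.' pass, move left to (2,4)
Step 4: enter (2,4), '.' pass, move left to (2,3)
Step 5: enter (2,3), '.' pass, move left to (2,2)
Step 6: enter (2,2), '.' pass, move left to (2,1)
Step 7: enter (2,1), '.' pass, move left to (2,0)
Step 8: enter (2,0), '.' pass, move left to (2,-1)
Step 9: at (2,-1) — EXIT via left edge, pos 2
Distinct cells visited: 8 (path length 8)

Answer: 8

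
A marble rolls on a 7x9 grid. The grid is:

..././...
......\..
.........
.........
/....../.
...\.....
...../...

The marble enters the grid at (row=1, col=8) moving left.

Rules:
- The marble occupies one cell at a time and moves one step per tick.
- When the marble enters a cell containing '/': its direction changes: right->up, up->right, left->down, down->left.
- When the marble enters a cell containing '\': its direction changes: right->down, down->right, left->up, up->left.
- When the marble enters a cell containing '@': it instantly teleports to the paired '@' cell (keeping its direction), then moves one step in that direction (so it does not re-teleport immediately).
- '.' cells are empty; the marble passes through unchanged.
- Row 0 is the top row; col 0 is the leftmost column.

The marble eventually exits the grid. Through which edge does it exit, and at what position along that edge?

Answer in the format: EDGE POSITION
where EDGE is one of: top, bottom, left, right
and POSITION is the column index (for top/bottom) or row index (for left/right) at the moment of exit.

Step 1: enter (1,8), '.' pass, move left to (1,7)
Step 2: enter (1,7), '.' pass, move left to (1,6)
Step 3: enter (1,6), '\' deflects left->up, move up to (0,6)
Step 4: enter (0,6), '.' pass, move up to (-1,6)
Step 5: at (-1,6) — EXIT via top edge, pos 6

Answer: top 6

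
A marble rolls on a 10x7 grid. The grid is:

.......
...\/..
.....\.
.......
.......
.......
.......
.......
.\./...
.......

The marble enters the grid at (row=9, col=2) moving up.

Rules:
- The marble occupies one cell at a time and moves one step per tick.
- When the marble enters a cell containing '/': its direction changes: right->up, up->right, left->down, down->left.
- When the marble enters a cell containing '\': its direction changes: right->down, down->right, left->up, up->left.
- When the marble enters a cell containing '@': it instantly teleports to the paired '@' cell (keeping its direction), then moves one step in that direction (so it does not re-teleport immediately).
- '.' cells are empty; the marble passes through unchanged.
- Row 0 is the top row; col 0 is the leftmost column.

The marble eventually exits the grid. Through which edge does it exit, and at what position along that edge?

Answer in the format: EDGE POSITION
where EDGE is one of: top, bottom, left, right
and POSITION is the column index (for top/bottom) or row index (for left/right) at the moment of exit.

Answer: top 2

Derivation:
Step 1: enter (9,2), '.' pass, move up to (8,2)
Step 2: enter (8,2), '.' pass, move up to (7,2)
Step 3: enter (7,2), '.' pass, move up to (6,2)
Step 4: enter (6,2), '.' pass, move up to (5,2)
Step 5: enter (5,2), '.' pass, move up to (4,2)
Step 6: enter (4,2), '.' pass, move up to (3,2)
Step 7: enter (3,2), '.' pass, move up to (2,2)
Step 8: enter (2,2), '.' pass, move up to (1,2)
Step 9: enter (1,2), '.' pass, move up to (0,2)
Step 10: enter (0,2), '.' pass, move up to (-1,2)
Step 11: at (-1,2) — EXIT via top edge, pos 2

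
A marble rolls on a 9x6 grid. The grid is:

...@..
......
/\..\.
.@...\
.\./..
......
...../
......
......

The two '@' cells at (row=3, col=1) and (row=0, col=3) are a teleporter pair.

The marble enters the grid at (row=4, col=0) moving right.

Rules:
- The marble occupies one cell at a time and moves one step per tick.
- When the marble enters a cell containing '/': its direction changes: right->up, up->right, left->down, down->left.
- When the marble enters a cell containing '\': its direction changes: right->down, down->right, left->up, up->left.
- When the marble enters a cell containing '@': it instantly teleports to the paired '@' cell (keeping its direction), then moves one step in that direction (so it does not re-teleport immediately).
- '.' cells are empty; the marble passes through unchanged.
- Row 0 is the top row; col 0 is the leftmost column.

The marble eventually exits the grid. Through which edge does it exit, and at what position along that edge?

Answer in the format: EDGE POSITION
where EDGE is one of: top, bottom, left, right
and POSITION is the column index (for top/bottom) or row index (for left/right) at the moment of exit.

Answer: bottom 1

Derivation:
Step 1: enter (4,0), '.' pass, move right to (4,1)
Step 2: enter (4,1), '\' deflects right->down, move down to (5,1)
Step 3: enter (5,1), '.' pass, move down to (6,1)
Step 4: enter (6,1), '.' pass, move down to (7,1)
Step 5: enter (7,1), '.' pass, move down to (8,1)
Step 6: enter (8,1), '.' pass, move down to (9,1)
Step 7: at (9,1) — EXIT via bottom edge, pos 1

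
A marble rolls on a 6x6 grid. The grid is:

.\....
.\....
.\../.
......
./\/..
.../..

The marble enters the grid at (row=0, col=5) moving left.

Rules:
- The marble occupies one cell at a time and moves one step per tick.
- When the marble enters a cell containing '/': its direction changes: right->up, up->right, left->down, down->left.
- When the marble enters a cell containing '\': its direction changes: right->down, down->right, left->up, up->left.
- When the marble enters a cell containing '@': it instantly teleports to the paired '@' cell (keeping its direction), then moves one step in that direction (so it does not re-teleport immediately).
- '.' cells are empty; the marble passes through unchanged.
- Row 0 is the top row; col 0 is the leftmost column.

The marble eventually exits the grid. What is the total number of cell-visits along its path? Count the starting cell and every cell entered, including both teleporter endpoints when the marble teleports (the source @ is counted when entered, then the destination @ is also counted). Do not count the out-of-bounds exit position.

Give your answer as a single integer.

Step 1: enter (0,5), '.' pass, move left to (0,4)
Step 2: enter (0,4), '.' pass, move left to (0,3)
Step 3: enter (0,3), '.' pass, move left to (0,2)
Step 4: enter (0,2), '.' pass, move left to (0,1)
Step 5: enter (0,1), '\' deflects left->up, move up to (-1,1)
Step 6: at (-1,1) — EXIT via top edge, pos 1
Path length (cell visits): 5

Answer: 5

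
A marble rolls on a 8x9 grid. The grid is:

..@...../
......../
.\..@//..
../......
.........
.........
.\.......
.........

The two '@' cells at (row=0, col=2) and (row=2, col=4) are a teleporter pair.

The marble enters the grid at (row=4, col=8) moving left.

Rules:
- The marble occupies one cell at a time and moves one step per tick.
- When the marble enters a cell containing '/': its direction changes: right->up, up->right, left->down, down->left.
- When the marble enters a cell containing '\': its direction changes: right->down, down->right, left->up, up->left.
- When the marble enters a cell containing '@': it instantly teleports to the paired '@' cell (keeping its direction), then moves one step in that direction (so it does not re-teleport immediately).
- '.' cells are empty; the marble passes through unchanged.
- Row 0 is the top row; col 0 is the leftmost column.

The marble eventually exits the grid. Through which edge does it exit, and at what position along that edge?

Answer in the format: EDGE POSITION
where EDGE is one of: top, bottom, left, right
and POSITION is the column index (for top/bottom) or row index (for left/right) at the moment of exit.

Step 1: enter (4,8), '.' pass, move left to (4,7)
Step 2: enter (4,7), '.' pass, move left to (4,6)
Step 3: enter (4,6), '.' pass, move left to (4,5)
Step 4: enter (4,5), '.' pass, move left to (4,4)
Step 5: enter (4,4), '.' pass, move left to (4,3)
Step 6: enter (4,3), '.' pass, move left to (4,2)
Step 7: enter (4,2), '.' pass, move left to (4,1)
Step 8: enter (4,1), '.' pass, move left to (4,0)
Step 9: enter (4,0), '.' pass, move left to (4,-1)
Step 10: at (4,-1) — EXIT via left edge, pos 4

Answer: left 4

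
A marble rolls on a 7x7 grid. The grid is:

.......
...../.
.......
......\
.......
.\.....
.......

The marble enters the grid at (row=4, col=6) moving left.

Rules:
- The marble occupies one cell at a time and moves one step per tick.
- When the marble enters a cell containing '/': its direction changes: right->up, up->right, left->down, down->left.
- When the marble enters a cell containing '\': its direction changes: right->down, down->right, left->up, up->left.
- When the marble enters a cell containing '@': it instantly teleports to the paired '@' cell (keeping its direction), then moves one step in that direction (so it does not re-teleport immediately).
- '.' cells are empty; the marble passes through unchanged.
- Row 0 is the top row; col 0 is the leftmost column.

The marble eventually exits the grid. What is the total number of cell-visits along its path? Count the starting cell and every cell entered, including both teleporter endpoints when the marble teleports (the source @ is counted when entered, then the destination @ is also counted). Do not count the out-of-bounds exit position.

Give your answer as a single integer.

Step 1: enter (4,6), '.' pass, move left to (4,5)
Step 2: enter (4,5), '.' pass, move left to (4,4)
Step 3: enter (4,4), '.' pass, move left to (4,3)
Step 4: enter (4,3), '.' pass, move left to (4,2)
Step 5: enter (4,2), '.' pass, move left to (4,1)
Step 6: enter (4,1), '.' pass, move left to (4,0)
Step 7: enter (4,0), '.' pass, move left to (4,-1)
Step 8: at (4,-1) — EXIT via left edge, pos 4
Path length (cell visits): 7

Answer: 7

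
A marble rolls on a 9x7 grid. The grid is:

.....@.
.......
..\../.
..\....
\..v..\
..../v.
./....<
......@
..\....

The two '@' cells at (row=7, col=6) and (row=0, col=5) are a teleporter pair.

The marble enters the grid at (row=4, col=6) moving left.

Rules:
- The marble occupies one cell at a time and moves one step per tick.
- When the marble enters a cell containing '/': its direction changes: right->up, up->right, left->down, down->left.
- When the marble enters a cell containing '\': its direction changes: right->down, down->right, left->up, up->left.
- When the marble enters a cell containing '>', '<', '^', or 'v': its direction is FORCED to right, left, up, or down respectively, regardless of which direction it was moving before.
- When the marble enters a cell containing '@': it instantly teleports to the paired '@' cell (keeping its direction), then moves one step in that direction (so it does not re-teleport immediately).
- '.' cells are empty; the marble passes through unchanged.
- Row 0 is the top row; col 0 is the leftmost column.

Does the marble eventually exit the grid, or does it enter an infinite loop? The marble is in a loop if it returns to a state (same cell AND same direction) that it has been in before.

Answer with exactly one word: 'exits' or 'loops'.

Answer: exits

Derivation:
Step 1: enter (4,6), '\' deflects left->up, move up to (3,6)
Step 2: enter (3,6), '.' pass, move up to (2,6)
Step 3: enter (2,6), '.' pass, move up to (1,6)
Step 4: enter (1,6), '.' pass, move up to (0,6)
Step 5: enter (0,6), '.' pass, move up to (-1,6)
Step 6: at (-1,6) — EXIT via top edge, pos 6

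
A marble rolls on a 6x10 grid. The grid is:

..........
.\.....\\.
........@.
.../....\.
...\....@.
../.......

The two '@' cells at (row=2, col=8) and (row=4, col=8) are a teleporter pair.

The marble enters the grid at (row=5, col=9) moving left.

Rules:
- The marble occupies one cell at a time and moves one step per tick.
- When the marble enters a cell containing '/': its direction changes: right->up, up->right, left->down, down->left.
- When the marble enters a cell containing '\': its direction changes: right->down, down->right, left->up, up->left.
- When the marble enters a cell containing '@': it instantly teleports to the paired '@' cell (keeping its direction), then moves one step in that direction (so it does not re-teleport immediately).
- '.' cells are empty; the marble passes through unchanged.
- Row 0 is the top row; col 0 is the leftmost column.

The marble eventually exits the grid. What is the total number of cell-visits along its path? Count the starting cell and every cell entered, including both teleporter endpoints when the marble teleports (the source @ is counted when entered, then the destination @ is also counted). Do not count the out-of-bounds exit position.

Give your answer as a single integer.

Answer: 8

Derivation:
Step 1: enter (5,9), '.' pass, move left to (5,8)
Step 2: enter (5,8), '.' pass, move left to (5,7)
Step 3: enter (5,7), '.' pass, move left to (5,6)
Step 4: enter (5,6), '.' pass, move left to (5,5)
Step 5: enter (5,5), '.' pass, move left to (5,4)
Step 6: enter (5,4), '.' pass, move left to (5,3)
Step 7: enter (5,3), '.' pass, move left to (5,2)
Step 8: enter (5,2), '/' deflects left->down, move down to (6,2)
Step 9: at (6,2) — EXIT via bottom edge, pos 2
Path length (cell visits): 8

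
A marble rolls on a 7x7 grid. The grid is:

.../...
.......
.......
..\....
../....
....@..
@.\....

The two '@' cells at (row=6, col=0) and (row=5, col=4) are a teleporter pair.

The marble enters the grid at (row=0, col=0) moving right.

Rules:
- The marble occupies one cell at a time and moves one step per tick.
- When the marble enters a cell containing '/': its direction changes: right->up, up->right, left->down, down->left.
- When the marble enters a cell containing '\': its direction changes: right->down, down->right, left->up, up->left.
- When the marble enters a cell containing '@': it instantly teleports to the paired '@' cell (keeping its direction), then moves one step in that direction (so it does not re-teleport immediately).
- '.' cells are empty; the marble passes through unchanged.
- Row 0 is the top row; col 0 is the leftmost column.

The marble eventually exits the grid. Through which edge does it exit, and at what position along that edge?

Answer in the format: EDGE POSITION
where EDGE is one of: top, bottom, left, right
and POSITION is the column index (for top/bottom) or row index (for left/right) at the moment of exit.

Step 1: enter (0,0), '.' pass, move right to (0,1)
Step 2: enter (0,1), '.' pass, move right to (0,2)
Step 3: enter (0,2), '.' pass, move right to (0,3)
Step 4: enter (0,3), '/' deflects right->up, move up to (-1,3)
Step 5: at (-1,3) — EXIT via top edge, pos 3

Answer: top 3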